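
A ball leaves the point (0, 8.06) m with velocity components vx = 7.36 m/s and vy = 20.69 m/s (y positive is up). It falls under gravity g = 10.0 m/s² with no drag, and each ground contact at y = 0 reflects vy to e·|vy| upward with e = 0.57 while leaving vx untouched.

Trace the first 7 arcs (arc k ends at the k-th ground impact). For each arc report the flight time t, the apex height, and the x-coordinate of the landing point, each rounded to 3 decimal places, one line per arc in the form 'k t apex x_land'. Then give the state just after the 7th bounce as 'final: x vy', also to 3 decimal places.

Arc 1: start y=8.060, vy=20.690 → t=4.497, apex=29.464, x_land=33.094, impact vy=-24.275
  bounce: vy ← 0.57·24.275 = 13.837
Arc 2: start y=0.000, vy=13.837 → t=2.767, apex=9.573, x_land=53.462, impact vy=-13.837
  bounce: vy ← 0.57·13.837 = 7.887
Arc 3: start y=0.000, vy=7.887 → t=1.577, apex=3.110, x_land=65.072, impact vy=-7.887
  bounce: vy ← 0.57·7.887 = 4.496
Arc 4: start y=0.000, vy=4.496 → t=0.899, apex=1.011, x_land=71.689, impact vy=-4.496
  bounce: vy ← 0.57·4.496 = 2.562
Arc 5: start y=0.000, vy=2.562 → t=0.512, apex=0.328, x_land=75.461, impact vy=-2.562
  bounce: vy ← 0.57·2.562 = 1.461
Arc 6: start y=0.000, vy=1.461 → t=0.292, apex=0.107, x_land=77.611, impact vy=-1.461
  bounce: vy ← 0.57·1.461 = 0.833
Arc 7: start y=0.000, vy=0.833 → t=0.167, apex=0.035, x_land=78.836, impact vy=-0.833
  bounce: vy ← 0.57·0.833 = 0.475

1 4.497 29.464 33.094
2 2.767 9.573 53.462
3 1.577 3.110 65.072
4 0.899 1.011 71.689
5 0.512 0.328 75.461
6 0.292 0.107 77.611
7 0.167 0.035 78.836
final: 78.836 0.475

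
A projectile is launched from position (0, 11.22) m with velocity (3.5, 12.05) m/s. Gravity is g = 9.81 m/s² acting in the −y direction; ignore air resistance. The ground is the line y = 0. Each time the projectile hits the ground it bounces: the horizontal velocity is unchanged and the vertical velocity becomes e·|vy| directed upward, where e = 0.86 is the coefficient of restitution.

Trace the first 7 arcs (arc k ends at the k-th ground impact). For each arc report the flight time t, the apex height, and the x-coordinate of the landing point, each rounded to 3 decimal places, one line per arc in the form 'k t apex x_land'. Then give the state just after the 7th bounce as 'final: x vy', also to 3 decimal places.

Arc 1: start y=11.220, vy=12.050 → t=3.177, apex=18.621, x_land=11.119, impact vy=-19.114
  bounce: vy ← 0.86·19.114 = 16.438
Arc 2: start y=0.000, vy=16.438 → t=3.351, apex=13.772, x_land=22.848, impact vy=-16.438
  bounce: vy ← 0.86·16.438 = 14.137
Arc 3: start y=0.000, vy=14.137 → t=2.882, apex=10.186, x_land=32.935, impact vy=-14.137
  bounce: vy ← 0.86·14.137 = 12.157
Arc 4: start y=0.000, vy=12.157 → t=2.479, apex=7.533, x_land=41.610, impact vy=-12.157
  bounce: vy ← 0.86·12.157 = 10.455
Arc 5: start y=0.000, vy=10.455 → t=2.132, apex=5.572, x_land=49.071, impact vy=-10.455
  bounce: vy ← 0.86·10.455 = 8.992
Arc 6: start y=0.000, vy=8.992 → t=1.833, apex=4.121, x_land=55.487, impact vy=-8.992
  bounce: vy ← 0.86·8.992 = 7.733
Arc 7: start y=0.000, vy=7.733 → t=1.577, apex=3.048, x_land=61.005, impact vy=-7.733
  bounce: vy ← 0.86·7.733 = 6.650

1 3.177 18.621 11.119
2 3.351 13.772 22.848
3 2.882 10.186 32.935
4 2.479 7.533 41.610
5 2.132 5.572 49.071
6 1.833 4.121 55.487
7 1.577 3.048 61.005
final: 61.005 6.650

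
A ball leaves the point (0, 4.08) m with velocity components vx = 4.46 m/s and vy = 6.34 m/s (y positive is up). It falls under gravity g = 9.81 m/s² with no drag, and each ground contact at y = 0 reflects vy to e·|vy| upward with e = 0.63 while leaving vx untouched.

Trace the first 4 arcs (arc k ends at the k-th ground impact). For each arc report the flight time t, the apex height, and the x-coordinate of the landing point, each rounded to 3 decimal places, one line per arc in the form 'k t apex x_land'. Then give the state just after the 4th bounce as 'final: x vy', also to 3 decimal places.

Arc 1: start y=4.080, vy=6.340 → t=1.764, apex=6.129, x_land=7.868, impact vy=-10.966
  bounce: vy ← 0.63·10.966 = 6.908
Arc 2: start y=0.000, vy=6.908 → t=1.408, apex=2.432, x_land=14.149, impact vy=-6.908
  bounce: vy ← 0.63·6.908 = 4.352
Arc 3: start y=0.000, vy=4.352 → t=0.887, apex=0.965, x_land=18.107, impact vy=-4.352
  bounce: vy ← 0.63·4.352 = 2.742
Arc 4: start y=0.000, vy=2.742 → t=0.559, apex=0.383, x_land=20.600, impact vy=-2.742
  bounce: vy ← 0.63·2.742 = 1.727

1 1.764 6.129 7.868
2 1.408 2.432 14.149
3 0.887 0.965 18.107
4 0.559 0.383 20.600
final: 20.600 1.727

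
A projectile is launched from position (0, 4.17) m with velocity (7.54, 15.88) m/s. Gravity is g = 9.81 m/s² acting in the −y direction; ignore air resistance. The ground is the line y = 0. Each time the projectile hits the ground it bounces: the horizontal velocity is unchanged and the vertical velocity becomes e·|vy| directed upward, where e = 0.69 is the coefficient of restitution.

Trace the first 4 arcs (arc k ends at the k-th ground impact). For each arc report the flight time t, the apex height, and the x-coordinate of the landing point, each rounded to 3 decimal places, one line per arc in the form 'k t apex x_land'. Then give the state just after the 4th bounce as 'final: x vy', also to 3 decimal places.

1 3.482 17.023 26.252
2 2.571 8.105 45.636
3 1.774 3.859 59.011
4 1.224 1.837 68.240
final: 68.240 4.143

Arc 1: start y=4.170, vy=15.880 → t=3.482, apex=17.023, x_land=26.252, impact vy=-18.275
  bounce: vy ← 0.69·18.275 = 12.610
Arc 2: start y=0.000, vy=12.610 → t=2.571, apex=8.105, x_land=45.636, impact vy=-12.610
  bounce: vy ← 0.69·12.610 = 8.701
Arc 3: start y=0.000, vy=8.701 → t=1.774, apex=3.859, x_land=59.011, impact vy=-8.701
  bounce: vy ← 0.69·8.701 = 6.004
Arc 4: start y=0.000, vy=6.004 → t=1.224, apex=1.837, x_land=68.240, impact vy=-6.004
  bounce: vy ← 0.69·6.004 = 4.143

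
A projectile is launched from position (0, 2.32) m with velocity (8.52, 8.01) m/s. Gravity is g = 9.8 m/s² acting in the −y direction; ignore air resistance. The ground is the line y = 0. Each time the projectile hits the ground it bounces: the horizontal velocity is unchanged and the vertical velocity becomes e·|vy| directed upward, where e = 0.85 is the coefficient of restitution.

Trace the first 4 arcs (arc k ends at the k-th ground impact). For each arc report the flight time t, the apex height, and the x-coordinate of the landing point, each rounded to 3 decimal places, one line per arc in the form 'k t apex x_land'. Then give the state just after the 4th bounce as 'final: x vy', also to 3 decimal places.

1 1.886 5.593 16.067
2 1.816 4.041 31.542
3 1.544 2.920 44.696
4 1.312 2.110 55.876
final: 55.876 5.466

Arc 1: start y=2.320, vy=8.010 → t=1.886, apex=5.593, x_land=16.067, impact vy=-10.471
  bounce: vy ← 0.85·10.471 = 8.900
Arc 2: start y=0.000, vy=8.900 → t=1.816, apex=4.041, x_land=31.542, impact vy=-8.900
  bounce: vy ← 0.85·8.900 = 7.565
Arc 3: start y=0.000, vy=7.565 → t=1.544, apex=2.920, x_land=44.696, impact vy=-7.565
  bounce: vy ← 0.85·7.565 = 6.430
Arc 4: start y=0.000, vy=6.430 → t=1.312, apex=2.110, x_land=55.876, impact vy=-6.430
  bounce: vy ← 0.85·6.430 = 5.466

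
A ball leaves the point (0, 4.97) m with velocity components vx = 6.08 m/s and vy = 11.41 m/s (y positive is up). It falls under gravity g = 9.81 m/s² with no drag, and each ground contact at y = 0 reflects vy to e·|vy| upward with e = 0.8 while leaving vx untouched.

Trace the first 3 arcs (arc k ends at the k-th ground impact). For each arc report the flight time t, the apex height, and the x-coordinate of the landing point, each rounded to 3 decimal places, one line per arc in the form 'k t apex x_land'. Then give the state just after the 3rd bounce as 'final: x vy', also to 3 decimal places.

Arc 1: start y=4.970, vy=11.410 → t=2.701, apex=11.605, x_land=16.424, impact vy=-15.090
  bounce: vy ← 0.8·15.090 = 12.072
Arc 2: start y=0.000, vy=12.072 → t=2.461, apex=7.428, x_land=31.387, impact vy=-12.072
  bounce: vy ← 0.8·12.072 = 9.657
Arc 3: start y=0.000, vy=9.657 → t=1.969, apex=4.754, x_land=43.358, impact vy=-9.657
  bounce: vy ← 0.8·9.657 = 7.726

1 2.701 11.605 16.424
2 2.461 7.428 31.387
3 1.969 4.754 43.358
final: 43.358 7.726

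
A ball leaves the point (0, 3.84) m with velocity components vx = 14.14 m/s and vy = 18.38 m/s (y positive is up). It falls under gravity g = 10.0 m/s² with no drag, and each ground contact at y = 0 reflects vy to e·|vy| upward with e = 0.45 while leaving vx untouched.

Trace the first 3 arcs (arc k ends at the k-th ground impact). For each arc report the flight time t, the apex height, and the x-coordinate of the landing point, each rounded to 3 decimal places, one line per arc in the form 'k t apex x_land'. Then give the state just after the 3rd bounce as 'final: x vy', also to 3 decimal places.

1 3.874 20.731 54.782
2 1.833 4.198 80.695
3 0.825 0.850 92.356
final: 92.356 1.856

Arc 1: start y=3.840, vy=18.380 → t=3.874, apex=20.731, x_land=54.782, impact vy=-20.362
  bounce: vy ← 0.45·20.362 = 9.163
Arc 2: start y=0.000, vy=9.163 → t=1.833, apex=4.198, x_land=80.695, impact vy=-9.163
  bounce: vy ← 0.45·9.163 = 4.123
Arc 3: start y=0.000, vy=4.123 → t=0.825, apex=0.850, x_land=92.356, impact vy=-4.123
  bounce: vy ← 0.45·4.123 = 1.856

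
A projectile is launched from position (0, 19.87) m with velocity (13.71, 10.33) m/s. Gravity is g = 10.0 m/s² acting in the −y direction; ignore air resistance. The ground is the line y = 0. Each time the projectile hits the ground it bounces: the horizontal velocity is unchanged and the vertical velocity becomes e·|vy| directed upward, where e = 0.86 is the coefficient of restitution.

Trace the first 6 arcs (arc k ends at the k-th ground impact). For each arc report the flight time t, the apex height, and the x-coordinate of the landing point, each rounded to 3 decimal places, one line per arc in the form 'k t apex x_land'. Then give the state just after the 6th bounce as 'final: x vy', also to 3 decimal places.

1 3.278 25.205 44.945
2 3.862 18.642 97.890
3 3.321 13.788 143.423
4 2.856 10.197 182.581
5 2.456 7.542 216.258
6 2.112 5.578 245.219
final: 245.219 9.083

Arc 1: start y=19.870, vy=10.330 → t=3.278, apex=25.205, x_land=44.945, impact vy=-22.452
  bounce: vy ← 0.86·22.452 = 19.309
Arc 2: start y=0.000, vy=19.309 → t=3.862, apex=18.642, x_land=97.890, impact vy=-19.309
  bounce: vy ← 0.86·19.309 = 16.606
Arc 3: start y=0.000, vy=16.606 → t=3.321, apex=13.788, x_land=143.423, impact vy=-16.606
  bounce: vy ← 0.86·16.606 = 14.281
Arc 4: start y=0.000, vy=14.281 → t=2.856, apex=10.197, x_land=182.581, impact vy=-14.281
  bounce: vy ← 0.86·14.281 = 12.282
Arc 5: start y=0.000, vy=12.282 → t=2.456, apex=7.542, x_land=216.258, impact vy=-12.282
  bounce: vy ← 0.86·12.282 = 10.562
Arc 6: start y=0.000, vy=10.562 → t=2.112, apex=5.578, x_land=245.219, impact vy=-10.562
  bounce: vy ← 0.86·10.562 = 9.083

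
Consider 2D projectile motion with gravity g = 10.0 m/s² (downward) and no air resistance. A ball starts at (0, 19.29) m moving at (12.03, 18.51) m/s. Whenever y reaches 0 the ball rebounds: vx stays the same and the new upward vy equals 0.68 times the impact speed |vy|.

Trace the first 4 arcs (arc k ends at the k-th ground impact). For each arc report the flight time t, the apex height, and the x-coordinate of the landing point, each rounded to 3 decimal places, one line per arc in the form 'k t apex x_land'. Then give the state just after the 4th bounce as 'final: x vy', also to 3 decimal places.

Arc 1: start y=19.290, vy=18.510 → t=4.550, apex=36.421, x_land=54.736, impact vy=-26.989
  bounce: vy ← 0.68·26.989 = 18.353
Arc 2: start y=0.000, vy=18.353 → t=3.671, apex=16.841, x_land=98.892, impact vy=-18.353
  bounce: vy ← 0.68·18.353 = 12.480
Arc 3: start y=0.000, vy=12.480 → t=2.496, apex=7.787, x_land=128.919, impact vy=-12.480
  bounce: vy ← 0.68·12.480 = 8.486
Arc 4: start y=0.000, vy=8.486 → t=1.697, apex=3.601, x_land=149.337, impact vy=-8.486
  bounce: vy ← 0.68·8.486 = 5.771

1 4.550 36.421 54.736
2 3.671 16.841 98.892
3 2.496 7.787 128.919
4 1.697 3.601 149.337
final: 149.337 5.771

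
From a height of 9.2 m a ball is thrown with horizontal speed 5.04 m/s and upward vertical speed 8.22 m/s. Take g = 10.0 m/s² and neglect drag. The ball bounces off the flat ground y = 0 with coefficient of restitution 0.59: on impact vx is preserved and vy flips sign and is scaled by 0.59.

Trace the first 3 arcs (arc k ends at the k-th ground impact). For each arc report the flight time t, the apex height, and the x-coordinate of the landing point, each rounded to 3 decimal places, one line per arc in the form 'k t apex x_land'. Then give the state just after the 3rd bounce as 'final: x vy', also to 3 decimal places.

1 2.408 12.578 12.137
2 1.872 4.379 21.570
3 1.104 1.524 27.135
final: 27.135 3.257

Arc 1: start y=9.200, vy=8.220 → t=2.408, apex=12.578, x_land=12.137, impact vy=-15.861
  bounce: vy ← 0.59·15.861 = 9.358
Arc 2: start y=0.000, vy=9.358 → t=1.872, apex=4.379, x_land=21.570, impact vy=-9.358
  bounce: vy ← 0.59·9.358 = 5.521
Arc 3: start y=0.000, vy=5.521 → t=1.104, apex=1.524, x_land=27.135, impact vy=-5.521
  bounce: vy ← 0.59·5.521 = 3.257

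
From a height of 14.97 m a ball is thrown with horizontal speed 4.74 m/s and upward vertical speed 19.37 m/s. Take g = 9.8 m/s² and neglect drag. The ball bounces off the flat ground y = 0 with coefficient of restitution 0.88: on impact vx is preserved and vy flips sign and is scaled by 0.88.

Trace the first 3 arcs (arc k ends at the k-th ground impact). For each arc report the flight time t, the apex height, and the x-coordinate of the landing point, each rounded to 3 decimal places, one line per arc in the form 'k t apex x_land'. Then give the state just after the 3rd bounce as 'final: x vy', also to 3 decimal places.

Arc 1: start y=14.970, vy=19.370 → t=4.615, apex=34.113, x_land=21.875, impact vy=-25.857
  bounce: vy ← 0.88·25.857 = 22.755
Arc 2: start y=0.000, vy=22.755 → t=4.644, apex=26.417, x_land=43.887, impact vy=-22.755
  bounce: vy ← 0.88·22.755 = 20.024
Arc 3: start y=0.000, vy=20.024 → t=4.087, apex=20.457, x_land=63.257, impact vy=-20.024
  bounce: vy ← 0.88·20.024 = 17.621

1 4.615 34.113 21.875
2 4.644 26.417 43.887
3 4.087 20.457 63.257
final: 63.257 17.621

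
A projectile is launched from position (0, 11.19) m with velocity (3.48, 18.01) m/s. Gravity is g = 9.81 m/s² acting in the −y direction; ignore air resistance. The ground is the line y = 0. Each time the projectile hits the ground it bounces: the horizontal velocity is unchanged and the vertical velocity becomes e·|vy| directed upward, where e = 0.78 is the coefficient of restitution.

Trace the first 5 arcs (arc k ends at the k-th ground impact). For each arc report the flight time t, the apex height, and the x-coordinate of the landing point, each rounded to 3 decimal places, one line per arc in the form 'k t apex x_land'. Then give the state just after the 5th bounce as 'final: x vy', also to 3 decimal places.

Arc 1: start y=11.190, vy=18.010 → t=4.213, apex=27.722, x_land=14.662, impact vy=-23.322
  bounce: vy ← 0.78·23.322 = 18.191
Arc 2: start y=0.000, vy=18.191 → t=3.709, apex=16.866, x_land=27.568, impact vy=-18.191
  bounce: vy ← 0.78·18.191 = 14.189
Arc 3: start y=0.000, vy=14.189 → t=2.893, apex=10.261, x_land=37.635, impact vy=-14.189
  bounce: vy ← 0.78·14.189 = 11.067
Arc 4: start y=0.000, vy=11.067 → t=2.256, apex=6.243, x_land=45.487, impact vy=-11.067
  bounce: vy ← 0.78·11.067 = 8.633
Arc 5: start y=0.000, vy=8.633 → t=1.760, apex=3.798, x_land=51.612, impact vy=-8.633
  bounce: vy ← 0.78·8.633 = 6.733

1 4.213 27.722 14.662
2 3.709 16.866 27.568
3 2.893 10.261 37.635
4 2.256 6.243 45.487
5 1.760 3.798 51.612
final: 51.612 6.733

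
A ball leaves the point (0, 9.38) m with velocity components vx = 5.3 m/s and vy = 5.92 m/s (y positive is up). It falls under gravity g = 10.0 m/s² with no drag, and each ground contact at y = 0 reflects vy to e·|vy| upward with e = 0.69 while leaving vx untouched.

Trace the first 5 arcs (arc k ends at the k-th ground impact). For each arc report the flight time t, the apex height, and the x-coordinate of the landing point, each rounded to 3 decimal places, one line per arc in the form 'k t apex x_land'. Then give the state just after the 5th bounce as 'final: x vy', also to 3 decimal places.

Arc 1: start y=9.380, vy=5.920 → t=2.084, apex=11.132, x_land=11.046, impact vy=-14.921
  bounce: vy ← 0.69·14.921 = 10.296
Arc 2: start y=0.000, vy=10.296 → t=2.059, apex=5.300, x_land=21.959, impact vy=-10.296
  bounce: vy ← 0.69·10.296 = 7.104
Arc 3: start y=0.000, vy=7.104 → t=1.421, apex=2.523, x_land=29.490, impact vy=-7.104
  bounce: vy ← 0.69·7.104 = 4.902
Arc 4: start y=0.000, vy=4.902 → t=0.980, apex=1.201, x_land=34.686, impact vy=-4.902
  bounce: vy ← 0.69·4.902 = 3.382
Arc 5: start y=0.000, vy=3.382 → t=0.676, apex=0.572, x_land=38.271, impact vy=-3.382
  bounce: vy ← 0.69·3.382 = 2.334

1 2.084 11.132 11.046
2 2.059 5.300 21.959
3 1.421 2.523 29.490
4 0.980 1.201 34.686
5 0.676 0.572 38.271
final: 38.271 2.334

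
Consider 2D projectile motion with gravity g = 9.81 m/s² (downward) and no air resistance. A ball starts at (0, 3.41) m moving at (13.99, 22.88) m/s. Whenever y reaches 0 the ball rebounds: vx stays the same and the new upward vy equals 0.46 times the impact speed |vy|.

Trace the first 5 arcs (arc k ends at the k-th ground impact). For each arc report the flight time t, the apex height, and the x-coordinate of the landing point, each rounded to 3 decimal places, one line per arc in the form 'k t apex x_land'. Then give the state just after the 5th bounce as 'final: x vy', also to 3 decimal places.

Arc 1: start y=3.410, vy=22.880 → t=4.809, apex=30.092, x_land=67.281, impact vy=-24.298
  bounce: vy ← 0.46·24.298 = 11.177
Arc 2: start y=0.000, vy=11.177 → t=2.279, apex=6.367, x_land=99.160, impact vy=-11.177
  bounce: vy ← 0.46·11.177 = 5.141
Arc 3: start y=0.000, vy=5.141 → t=1.048, apex=1.347, x_land=113.824, impact vy=-5.141
  bounce: vy ← 0.46·5.141 = 2.365
Arc 4: start y=0.000, vy=2.365 → t=0.482, apex=0.285, x_land=120.570, impact vy=-2.365
  bounce: vy ← 0.46·2.365 = 1.088
Arc 5: start y=0.000, vy=1.088 → t=0.222, apex=0.060, x_land=123.673, impact vy=-1.088
  bounce: vy ← 0.46·1.088 = 0.500

1 4.809 30.092 67.281
2 2.279 6.367 99.160
3 1.048 1.347 113.824
4 0.482 0.285 120.570
5 0.222 0.060 123.673
final: 123.673 0.500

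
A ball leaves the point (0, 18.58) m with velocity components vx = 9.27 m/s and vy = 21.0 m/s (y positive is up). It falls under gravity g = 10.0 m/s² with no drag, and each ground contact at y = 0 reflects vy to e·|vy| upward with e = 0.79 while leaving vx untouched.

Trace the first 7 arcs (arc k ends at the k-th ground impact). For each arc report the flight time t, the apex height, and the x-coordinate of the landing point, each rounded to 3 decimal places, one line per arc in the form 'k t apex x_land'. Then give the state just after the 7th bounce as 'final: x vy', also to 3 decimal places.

1 4.951 40.630 45.892
2 4.504 25.357 87.644
3 3.558 15.825 120.628
4 2.811 9.877 146.685
5 2.221 6.164 167.270
6 1.754 3.847 183.533
7 1.386 2.401 196.380
final: 196.380 5.474

Arc 1: start y=18.580, vy=21.000 → t=4.951, apex=40.630, x_land=45.892, impact vy=-28.506
  bounce: vy ← 0.79·28.506 = 22.520
Arc 2: start y=0.000, vy=22.520 → t=4.504, apex=25.357, x_land=87.644, impact vy=-22.520
  bounce: vy ← 0.79·22.520 = 17.791
Arc 3: start y=0.000, vy=17.791 → t=3.558, apex=15.825, x_land=120.628, impact vy=-17.791
  bounce: vy ← 0.79·17.791 = 14.055
Arc 4: start y=0.000, vy=14.055 → t=2.811, apex=9.877, x_land=146.685, impact vy=-14.055
  bounce: vy ← 0.79·14.055 = 11.103
Arc 5: start y=0.000, vy=11.103 → t=2.221, apex=6.164, x_land=167.270, impact vy=-11.103
  bounce: vy ← 0.79·11.103 = 8.771
Arc 6: start y=0.000, vy=8.771 → t=1.754, apex=3.847, x_land=183.533, impact vy=-8.771
  bounce: vy ← 0.79·8.771 = 6.929
Arc 7: start y=0.000, vy=6.929 → t=1.386, apex=2.401, x_land=196.380, impact vy=-6.929
  bounce: vy ← 0.79·6.929 = 5.474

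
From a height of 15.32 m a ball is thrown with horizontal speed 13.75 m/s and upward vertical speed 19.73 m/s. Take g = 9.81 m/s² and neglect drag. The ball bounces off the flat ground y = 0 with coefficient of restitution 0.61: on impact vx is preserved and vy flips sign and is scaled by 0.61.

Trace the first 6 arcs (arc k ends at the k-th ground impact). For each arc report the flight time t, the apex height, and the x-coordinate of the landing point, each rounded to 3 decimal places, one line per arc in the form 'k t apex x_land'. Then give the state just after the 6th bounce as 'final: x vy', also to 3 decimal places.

1 4.689 35.161 64.468
2 3.266 13.083 109.381
3 1.993 4.868 136.778
4 1.215 1.811 153.490
5 0.741 0.674 163.684
6 0.452 0.251 169.903
final: 169.903 1.353

Arc 1: start y=15.320, vy=19.730 → t=4.689, apex=35.161, x_land=64.468, impact vy=-26.265
  bounce: vy ← 0.61·26.265 = 16.022
Arc 2: start y=0.000, vy=16.022 → t=3.266, apex=13.083, x_land=109.381, impact vy=-16.022
  bounce: vy ← 0.61·16.022 = 9.773
Arc 3: start y=0.000, vy=9.773 → t=1.993, apex=4.868, x_land=136.778, impact vy=-9.773
  bounce: vy ← 0.61·9.773 = 5.962
Arc 4: start y=0.000, vy=5.962 → t=1.215, apex=1.811, x_land=153.490, impact vy=-5.962
  bounce: vy ← 0.61·5.962 = 3.637
Arc 5: start y=0.000, vy=3.637 → t=0.741, apex=0.674, x_land=163.684, impact vy=-3.637
  bounce: vy ← 0.61·3.637 = 2.218
Arc 6: start y=0.000, vy=2.218 → t=0.452, apex=0.251, x_land=169.903, impact vy=-2.218
  bounce: vy ← 0.61·2.218 = 1.353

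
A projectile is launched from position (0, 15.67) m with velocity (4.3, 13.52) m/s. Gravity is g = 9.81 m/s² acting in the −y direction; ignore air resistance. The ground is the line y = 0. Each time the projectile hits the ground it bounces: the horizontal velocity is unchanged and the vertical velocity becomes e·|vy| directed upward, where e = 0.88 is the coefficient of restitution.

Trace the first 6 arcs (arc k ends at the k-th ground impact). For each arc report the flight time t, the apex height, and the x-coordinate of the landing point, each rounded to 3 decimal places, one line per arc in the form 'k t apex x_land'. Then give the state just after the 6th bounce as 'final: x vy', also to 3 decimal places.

1 3.635 24.987 15.631
2 3.972 19.350 32.712
3 3.496 14.984 47.744
4 3.076 11.604 60.971
5 2.707 8.986 72.612
6 2.382 6.959 82.855
final: 82.855 10.282

Arc 1: start y=15.670, vy=13.520 → t=3.635, apex=24.987, x_land=15.631, impact vy=-22.141
  bounce: vy ← 0.88·22.141 = 19.484
Arc 2: start y=0.000, vy=19.484 → t=3.972, apex=19.350, x_land=32.712, impact vy=-19.484
  bounce: vy ← 0.88·19.484 = 17.146
Arc 3: start y=0.000, vy=17.146 → t=3.496, apex=14.984, x_land=47.744, impact vy=-17.146
  bounce: vy ← 0.88·17.146 = 15.089
Arc 4: start y=0.000, vy=15.089 → t=3.076, apex=11.604, x_land=60.971, impact vy=-15.089
  bounce: vy ← 0.88·15.089 = 13.278
Arc 5: start y=0.000, vy=13.278 → t=2.707, apex=8.986, x_land=72.612, impact vy=-13.278
  bounce: vy ← 0.88·13.278 = 11.685
Arc 6: start y=0.000, vy=11.685 → t=2.382, apex=6.959, x_land=82.855, impact vy=-11.685
  bounce: vy ← 0.88·11.685 = 10.282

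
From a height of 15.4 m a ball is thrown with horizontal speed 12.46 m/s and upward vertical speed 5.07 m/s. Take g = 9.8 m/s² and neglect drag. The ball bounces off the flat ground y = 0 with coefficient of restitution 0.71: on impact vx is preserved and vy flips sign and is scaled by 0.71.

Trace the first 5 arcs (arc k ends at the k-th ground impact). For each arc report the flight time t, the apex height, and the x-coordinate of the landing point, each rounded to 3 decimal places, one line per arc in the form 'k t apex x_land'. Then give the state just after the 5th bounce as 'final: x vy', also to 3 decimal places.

Arc 1: start y=15.400, vy=5.070 → t=2.364, apex=16.711, x_land=29.457, impact vy=-18.098
  bounce: vy ← 0.71·18.098 = 12.850
Arc 2: start y=0.000, vy=12.850 → t=2.622, apex=8.424, x_land=62.132, impact vy=-12.850
  bounce: vy ← 0.71·12.850 = 9.123
Arc 3: start y=0.000, vy=9.123 → t=1.862, apex=4.247, x_land=85.331, impact vy=-9.123
  bounce: vy ← 0.71·9.123 = 6.478
Arc 4: start y=0.000, vy=6.478 → t=1.322, apex=2.141, x_land=101.802, impact vy=-6.478
  bounce: vy ← 0.71·6.478 = 4.599
Arc 5: start y=0.000, vy=4.599 → t=0.939, apex=1.079, x_land=113.497, impact vy=-4.599
  bounce: vy ← 0.71·4.599 = 3.265

1 2.364 16.711 29.457
2 2.622 8.424 62.132
3 1.862 4.247 85.331
4 1.322 2.141 101.802
5 0.939 1.079 113.497
final: 113.497 3.265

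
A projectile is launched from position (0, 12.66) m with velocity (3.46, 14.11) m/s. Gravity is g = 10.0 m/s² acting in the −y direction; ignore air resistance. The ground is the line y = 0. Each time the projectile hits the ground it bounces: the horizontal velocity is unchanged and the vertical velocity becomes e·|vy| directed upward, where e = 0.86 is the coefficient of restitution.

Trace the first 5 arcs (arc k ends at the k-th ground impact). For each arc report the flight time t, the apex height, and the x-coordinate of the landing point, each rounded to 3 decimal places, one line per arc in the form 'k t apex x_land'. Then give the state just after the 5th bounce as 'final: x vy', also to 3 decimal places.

1 3.538 22.615 12.240
2 3.658 16.726 24.897
3 3.146 12.370 35.782
4 2.705 9.149 45.142
5 2.327 6.767 53.193
final: 53.193 10.005

Arc 1: start y=12.660, vy=14.110 → t=3.538, apex=22.615, x_land=12.240, impact vy=-21.267
  bounce: vy ← 0.86·21.267 = 18.290
Arc 2: start y=0.000, vy=18.290 → t=3.658, apex=16.726, x_land=24.897, impact vy=-18.290
  bounce: vy ← 0.86·18.290 = 15.729
Arc 3: start y=0.000, vy=15.729 → t=3.146, apex=12.370, x_land=35.782, impact vy=-15.729
  bounce: vy ← 0.86·15.729 = 13.527
Arc 4: start y=0.000, vy=13.527 → t=2.705, apex=9.149, x_land=45.142, impact vy=-13.527
  bounce: vy ← 0.86·13.527 = 11.633
Arc 5: start y=0.000, vy=11.633 → t=2.327, apex=6.767, x_land=53.193, impact vy=-11.633
  bounce: vy ← 0.86·11.633 = 10.005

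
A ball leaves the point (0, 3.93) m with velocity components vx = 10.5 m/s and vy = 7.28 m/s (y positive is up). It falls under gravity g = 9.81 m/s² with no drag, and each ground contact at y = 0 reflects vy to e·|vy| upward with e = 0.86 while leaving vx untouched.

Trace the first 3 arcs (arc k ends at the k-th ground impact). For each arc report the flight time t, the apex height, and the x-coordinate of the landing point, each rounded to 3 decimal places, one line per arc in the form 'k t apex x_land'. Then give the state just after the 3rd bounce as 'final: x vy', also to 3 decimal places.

1 1.905 6.631 20.001
2 2.000 4.904 41.000
3 1.720 3.627 59.059
final: 59.059 7.255

Arc 1: start y=3.930, vy=7.280 → t=1.905, apex=6.631, x_land=20.001, impact vy=-11.406
  bounce: vy ← 0.86·11.406 = 9.809
Arc 2: start y=0.000, vy=9.809 → t=2.000, apex=4.904, x_land=41.000, impact vy=-9.809
  bounce: vy ← 0.86·9.809 = 8.436
Arc 3: start y=0.000, vy=8.436 → t=1.720, apex=3.627, x_land=59.059, impact vy=-8.436
  bounce: vy ← 0.86·8.436 = 7.255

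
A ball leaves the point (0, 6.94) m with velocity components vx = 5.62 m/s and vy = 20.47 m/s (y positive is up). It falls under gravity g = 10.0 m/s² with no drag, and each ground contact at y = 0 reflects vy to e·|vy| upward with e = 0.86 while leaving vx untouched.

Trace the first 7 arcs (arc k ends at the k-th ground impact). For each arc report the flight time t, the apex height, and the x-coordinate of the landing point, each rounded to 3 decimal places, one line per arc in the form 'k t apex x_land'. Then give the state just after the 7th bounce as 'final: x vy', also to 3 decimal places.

Arc 1: start y=6.940, vy=20.470 → t=4.409, apex=27.891, x_land=24.778, impact vy=-23.618
  bounce: vy ← 0.86·23.618 = 20.312
Arc 2: start y=0.000, vy=20.312 → t=4.062, apex=20.628, x_land=47.608, impact vy=-20.312
  bounce: vy ← 0.86·20.312 = 17.468
Arc 3: start y=0.000, vy=17.468 → t=3.494, apex=15.257, x_land=67.242, impact vy=-17.468
  bounce: vy ← 0.86·17.468 = 15.023
Arc 4: start y=0.000, vy=15.023 → t=3.005, apex=11.284, x_land=84.127, impact vy=-15.023
  bounce: vy ← 0.86·15.023 = 12.919
Arc 5: start y=0.000, vy=12.919 → t=2.584, apex=8.346, x_land=98.649, impact vy=-12.919
  bounce: vy ← 0.86·12.919 = 11.111
Arc 6: start y=0.000, vy=11.111 → t=2.222, apex=6.172, x_land=111.137, impact vy=-11.111
  bounce: vy ← 0.86·11.111 = 9.555
Arc 7: start y=0.000, vy=9.555 → t=1.911, apex=4.565, x_land=121.877, impact vy=-9.555
  bounce: vy ← 0.86·9.555 = 8.217

1 4.409 27.891 24.778
2 4.062 20.628 47.608
3 3.494 15.257 67.242
4 3.005 11.284 84.127
5 2.584 8.346 98.649
6 2.222 6.172 111.137
7 1.911 4.565 121.877
final: 121.877 8.217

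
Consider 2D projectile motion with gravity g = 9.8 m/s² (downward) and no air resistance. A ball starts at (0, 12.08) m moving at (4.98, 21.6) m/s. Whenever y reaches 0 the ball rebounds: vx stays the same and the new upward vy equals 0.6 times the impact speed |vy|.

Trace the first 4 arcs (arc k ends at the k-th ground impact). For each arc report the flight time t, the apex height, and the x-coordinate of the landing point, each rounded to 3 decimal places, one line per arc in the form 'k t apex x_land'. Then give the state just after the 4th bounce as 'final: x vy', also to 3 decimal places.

Arc 1: start y=12.080, vy=21.600 → t=4.910, apex=35.884, x_land=24.453, impact vy=-26.520
  bounce: vy ← 0.6·26.520 = 15.912
Arc 2: start y=0.000, vy=15.912 → t=3.247, apex=12.918, x_land=40.625, impact vy=-15.912
  bounce: vy ← 0.6·15.912 = 9.547
Arc 3: start y=0.000, vy=9.547 → t=1.948, apex=4.651, x_land=50.328, impact vy=-9.547
  bounce: vy ← 0.6·9.547 = 5.728
Arc 4: start y=0.000, vy=5.728 → t=1.169, apex=1.674, x_land=56.150, impact vy=-5.728
  bounce: vy ← 0.6·5.728 = 3.437

1 4.910 35.884 24.453
2 3.247 12.918 40.625
3 1.948 4.651 50.328
4 1.169 1.674 56.150
final: 56.150 3.437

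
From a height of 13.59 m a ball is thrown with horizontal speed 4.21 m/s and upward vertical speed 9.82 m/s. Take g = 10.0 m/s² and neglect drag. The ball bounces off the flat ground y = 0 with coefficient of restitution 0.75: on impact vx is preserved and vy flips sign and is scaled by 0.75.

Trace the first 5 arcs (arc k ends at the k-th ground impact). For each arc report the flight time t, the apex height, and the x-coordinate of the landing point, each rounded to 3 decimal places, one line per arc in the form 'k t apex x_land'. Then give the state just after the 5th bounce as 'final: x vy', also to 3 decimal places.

Arc 1: start y=13.590, vy=9.820 → t=2.901, apex=18.412, x_land=12.213, impact vy=-19.189
  bounce: vy ← 0.75·19.189 = 14.392
Arc 2: start y=0.000, vy=14.392 → t=2.878, apex=10.357, x_land=24.331, impact vy=-14.392
  bounce: vy ← 0.75·14.392 = 10.794
Arc 3: start y=0.000, vy=10.794 → t=2.159, apex=5.826, x_land=33.420, impact vy=-10.794
  bounce: vy ← 0.75·10.794 = 8.096
Arc 4: start y=0.000, vy=8.096 → t=1.619, apex=3.277, x_land=40.236, impact vy=-8.096
  bounce: vy ← 0.75·8.096 = 6.072
Arc 5: start y=0.000, vy=6.072 → t=1.214, apex=1.843, x_land=45.348, impact vy=-6.072
  bounce: vy ← 0.75·6.072 = 4.554

1 2.901 18.412 12.213
2 2.878 10.357 24.331
3 2.159 5.826 33.420
4 1.619 3.277 40.236
5 1.214 1.843 45.348
final: 45.348 4.554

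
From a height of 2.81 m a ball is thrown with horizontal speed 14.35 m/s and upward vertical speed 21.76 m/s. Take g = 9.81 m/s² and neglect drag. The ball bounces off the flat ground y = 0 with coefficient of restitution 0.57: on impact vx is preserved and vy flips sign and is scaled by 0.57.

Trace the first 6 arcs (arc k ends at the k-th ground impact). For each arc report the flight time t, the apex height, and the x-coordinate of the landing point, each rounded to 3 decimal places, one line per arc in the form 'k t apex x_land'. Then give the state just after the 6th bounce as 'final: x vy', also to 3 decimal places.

Arc 1: start y=2.810, vy=21.760 → t=4.562, apex=26.943, x_land=65.463, impact vy=-22.992
  bounce: vy ← 0.57·22.992 = 13.105
Arc 2: start y=0.000, vy=13.105 → t=2.672, apex=8.754, x_land=103.804, impact vy=-13.105
  bounce: vy ← 0.57·13.105 = 7.470
Arc 3: start y=0.000, vy=7.470 → t=1.523, apex=2.844, x_land=125.658, impact vy=-7.470
  bounce: vy ← 0.57·7.470 = 4.258
Arc 4: start y=0.000, vy=4.258 → t=0.868, apex=0.924, x_land=138.115, impact vy=-4.258
  bounce: vy ← 0.57·4.258 = 2.427
Arc 5: start y=0.000, vy=2.427 → t=0.495, apex=0.300, x_land=145.216, impact vy=-2.427
  bounce: vy ← 0.57·2.427 = 1.383
Arc 6: start y=0.000, vy=1.383 → t=0.282, apex=0.098, x_land=149.263, impact vy=-1.383
  bounce: vy ← 0.57·1.383 = 0.789

1 4.562 26.943 65.463
2 2.672 8.754 103.804
3 1.523 2.844 125.658
4 0.868 0.924 138.115
5 0.495 0.300 145.216
6 0.282 0.098 149.263
final: 149.263 0.789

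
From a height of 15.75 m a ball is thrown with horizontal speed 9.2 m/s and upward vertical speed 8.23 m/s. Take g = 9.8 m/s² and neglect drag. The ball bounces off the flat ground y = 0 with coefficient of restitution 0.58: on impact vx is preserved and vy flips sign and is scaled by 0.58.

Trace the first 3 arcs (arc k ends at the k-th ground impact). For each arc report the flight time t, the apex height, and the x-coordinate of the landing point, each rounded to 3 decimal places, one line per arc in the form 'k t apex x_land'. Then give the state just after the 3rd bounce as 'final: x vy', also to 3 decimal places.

1 2.820 19.206 25.940
2 2.297 6.461 47.068
3 1.332 2.173 59.323
final: 59.323 3.786

Arc 1: start y=15.750, vy=8.230 → t=2.820, apex=19.206, x_land=25.940, impact vy=-19.402
  bounce: vy ← 0.58·19.402 = 11.253
Arc 2: start y=0.000, vy=11.253 → t=2.297, apex=6.461, x_land=47.068, impact vy=-11.253
  bounce: vy ← 0.58·11.253 = 6.527
Arc 3: start y=0.000, vy=6.527 → t=1.332, apex=2.173, x_land=59.323, impact vy=-6.527
  bounce: vy ← 0.58·6.527 = 3.786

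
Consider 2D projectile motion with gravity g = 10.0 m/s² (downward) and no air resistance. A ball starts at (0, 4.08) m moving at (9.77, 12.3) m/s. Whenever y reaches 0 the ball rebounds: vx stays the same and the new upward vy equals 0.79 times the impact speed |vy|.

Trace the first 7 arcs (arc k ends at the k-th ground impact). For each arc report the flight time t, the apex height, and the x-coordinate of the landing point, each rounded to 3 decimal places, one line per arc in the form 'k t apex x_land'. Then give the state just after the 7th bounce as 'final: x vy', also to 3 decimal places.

Arc 1: start y=4.080, vy=12.300 → t=2.756, apex=11.645, x_land=26.927, impact vy=-15.261
  bounce: vy ← 0.79·15.261 = 12.056
Arc 2: start y=0.000, vy=12.056 → t=2.411, apex=7.267, x_land=50.484, impact vy=-12.056
  bounce: vy ← 0.79·12.056 = 9.524
Arc 3: start y=0.000, vy=9.524 → t=1.905, apex=4.536, x_land=69.095, impact vy=-9.524
  bounce: vy ← 0.79·9.524 = 7.524
Arc 4: start y=0.000, vy=7.524 → t=1.505, apex=2.831, x_land=83.797, impact vy=-7.524
  bounce: vy ← 0.79·7.524 = 5.944
Arc 5: start y=0.000, vy=5.944 → t=1.189, apex=1.767, x_land=95.411, impact vy=-5.944
  bounce: vy ← 0.79·5.944 = 4.696
Arc 6: start y=0.000, vy=4.696 → t=0.939, apex=1.103, x_land=104.587, impact vy=-4.696
  bounce: vy ← 0.79·4.696 = 3.710
Arc 7: start y=0.000, vy=3.710 → t=0.742, apex=0.688, x_land=111.836, impact vy=-3.710
  bounce: vy ← 0.79·3.710 = 2.931

1 2.756 11.645 26.927
2 2.411 7.267 50.484
3 1.905 4.536 69.095
4 1.505 2.831 83.797
5 1.189 1.767 95.411
6 0.939 1.103 104.587
7 0.742 0.688 111.836
final: 111.836 2.931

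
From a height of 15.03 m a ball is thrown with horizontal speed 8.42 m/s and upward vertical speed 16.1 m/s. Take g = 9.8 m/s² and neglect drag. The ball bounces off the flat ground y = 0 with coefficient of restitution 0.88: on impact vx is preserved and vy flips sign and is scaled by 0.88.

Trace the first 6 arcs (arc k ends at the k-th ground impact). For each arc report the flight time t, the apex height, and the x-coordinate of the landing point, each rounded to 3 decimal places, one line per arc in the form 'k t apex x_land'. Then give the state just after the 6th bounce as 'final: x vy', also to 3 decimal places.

1 4.044 28.255 34.052
2 4.226 21.881 69.638
3 3.719 16.944 100.953
4 3.273 13.122 128.510
5 2.880 10.161 152.761
6 2.535 7.869 174.102
final: 174.102 10.929

Arc 1: start y=15.030, vy=16.100 → t=4.044, apex=28.255, x_land=34.052, impact vy=-23.533
  bounce: vy ← 0.88·23.533 = 20.709
Arc 2: start y=0.000, vy=20.709 → t=4.226, apex=21.881, x_land=69.638, impact vy=-20.709
  bounce: vy ← 0.88·20.709 = 18.224
Arc 3: start y=0.000, vy=18.224 → t=3.719, apex=16.944, x_land=100.953, impact vy=-18.224
  bounce: vy ← 0.88·18.224 = 16.037
Arc 4: start y=0.000, vy=16.037 → t=3.273, apex=13.122, x_land=128.510, impact vy=-16.037
  bounce: vy ← 0.88·16.037 = 14.113
Arc 5: start y=0.000, vy=14.113 → t=2.880, apex=10.161, x_land=152.761, impact vy=-14.113
  bounce: vy ← 0.88·14.113 = 12.419
Arc 6: start y=0.000, vy=12.419 → t=2.535, apex=7.869, x_land=174.102, impact vy=-12.419
  bounce: vy ← 0.88·12.419 = 10.929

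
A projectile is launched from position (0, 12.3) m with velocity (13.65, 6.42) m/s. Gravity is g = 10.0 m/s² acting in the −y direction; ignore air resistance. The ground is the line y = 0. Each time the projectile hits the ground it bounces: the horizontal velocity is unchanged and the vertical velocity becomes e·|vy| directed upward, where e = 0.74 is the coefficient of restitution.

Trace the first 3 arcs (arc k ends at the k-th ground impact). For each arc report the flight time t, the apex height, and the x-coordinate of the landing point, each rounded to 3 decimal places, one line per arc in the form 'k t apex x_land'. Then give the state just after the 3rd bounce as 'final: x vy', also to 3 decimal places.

Arc 1: start y=12.300, vy=6.420 → t=2.337, apex=14.361, x_land=31.897, impact vy=-16.947
  bounce: vy ← 0.74·16.947 = 12.541
Arc 2: start y=0.000, vy=12.541 → t=2.508, apex=7.864, x_land=66.134, impact vy=-12.541
  bounce: vy ← 0.74·12.541 = 9.280
Arc 3: start y=0.000, vy=9.280 → t=1.856, apex=4.306, x_land=91.469, impact vy=-9.280
  bounce: vy ← 0.74·9.280 = 6.868

1 2.337 14.361 31.897
2 2.508 7.864 66.134
3 1.856 4.306 91.469
final: 91.469 6.868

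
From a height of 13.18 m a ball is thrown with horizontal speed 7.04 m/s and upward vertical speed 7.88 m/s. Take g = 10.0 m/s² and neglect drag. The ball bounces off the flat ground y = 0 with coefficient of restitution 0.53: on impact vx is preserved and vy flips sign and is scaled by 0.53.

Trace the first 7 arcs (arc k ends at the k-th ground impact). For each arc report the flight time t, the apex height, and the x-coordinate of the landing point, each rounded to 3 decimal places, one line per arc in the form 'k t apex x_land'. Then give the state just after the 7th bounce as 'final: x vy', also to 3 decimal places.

1 2.593 16.285 18.253
2 1.913 4.574 31.720
3 1.014 1.285 38.858
4 0.537 0.361 42.641
5 0.285 0.101 44.646
6 0.151 0.028 45.708
7 0.080 0.008 46.272
final: 46.272 0.212

Arc 1: start y=13.180, vy=7.880 → t=2.593, apex=16.285, x_land=18.253, impact vy=-18.047
  bounce: vy ← 0.53·18.047 = 9.565
Arc 2: start y=0.000, vy=9.565 → t=1.913, apex=4.574, x_land=31.720, impact vy=-9.565
  bounce: vy ← 0.53·9.565 = 5.069
Arc 3: start y=0.000, vy=5.069 → t=1.014, apex=1.285, x_land=38.858, impact vy=-5.069
  bounce: vy ← 0.53·5.069 = 2.687
Arc 4: start y=0.000, vy=2.687 → t=0.537, apex=0.361, x_land=42.641, impact vy=-2.687
  bounce: vy ← 0.53·2.687 = 1.424
Arc 5: start y=0.000, vy=1.424 → t=0.285, apex=0.101, x_land=44.646, impact vy=-1.424
  bounce: vy ← 0.53·1.424 = 0.755
Arc 6: start y=0.000, vy=0.755 → t=0.151, apex=0.028, x_land=45.708, impact vy=-0.755
  bounce: vy ← 0.53·0.755 = 0.400
Arc 7: start y=0.000, vy=0.400 → t=0.080, apex=0.008, x_land=46.272, impact vy=-0.400
  bounce: vy ← 0.53·0.400 = 0.212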